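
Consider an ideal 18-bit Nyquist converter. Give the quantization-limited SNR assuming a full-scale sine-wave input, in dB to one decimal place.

SNR ≈ 6.02·N + 1.76 dB = 6.02·18 + 1.76 = 110.12 dB.

110.1 dB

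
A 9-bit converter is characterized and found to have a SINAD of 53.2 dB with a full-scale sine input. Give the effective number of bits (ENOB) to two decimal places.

8.54 bits

ENOB = (SINAD − 1.76) / 6.02 = (53.2 − 1.76)/6.02 = 8.545.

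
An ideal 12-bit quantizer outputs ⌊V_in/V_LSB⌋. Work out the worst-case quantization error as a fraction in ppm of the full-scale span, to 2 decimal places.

Truncating → worst-case error = 1 LSB = V_FS/2^12, so 1e+06/4096 = 244.141 ppm of full scale.

244.14 ppm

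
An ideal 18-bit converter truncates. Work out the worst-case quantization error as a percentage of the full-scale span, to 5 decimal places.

0.00038 %

Truncating → worst-case error = 1 LSB = V_FS/2^18, so 100/262144 = 0.00038147 % of full scale.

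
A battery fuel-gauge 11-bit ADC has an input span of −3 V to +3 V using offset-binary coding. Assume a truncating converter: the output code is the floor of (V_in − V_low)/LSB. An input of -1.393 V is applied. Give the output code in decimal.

With 2048 levels over 6 V, one step is 2.930 mV.
(-1.393 − (−3)) / 0.00292969 = 548.523 LSBs.
Floor → code 548.

code 548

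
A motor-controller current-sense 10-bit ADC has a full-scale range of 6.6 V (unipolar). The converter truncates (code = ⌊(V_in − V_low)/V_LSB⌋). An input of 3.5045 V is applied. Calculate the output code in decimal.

With 1024 levels over 6.6 V, one step is 6.445 mV.
(3.5045 − 0) / 0.00644531 = 543.728 LSBs.
Floor → code 543.

code 543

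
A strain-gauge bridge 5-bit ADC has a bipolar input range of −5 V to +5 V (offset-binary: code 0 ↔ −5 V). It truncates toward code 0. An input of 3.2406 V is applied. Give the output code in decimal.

code 26

LSB = 10 V / 32 = 312.500 mV.
Input sits at 26.370 steps above V_low.
⌊·⌋(26.370) = 26.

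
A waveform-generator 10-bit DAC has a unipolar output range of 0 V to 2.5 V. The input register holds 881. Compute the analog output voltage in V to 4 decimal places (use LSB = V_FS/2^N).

2.1509 V

LSB = 2.5 V / 2^10 = 2.441 mV.
V_out = 0 + 881 × 0.00244141 V = 2.15088 V.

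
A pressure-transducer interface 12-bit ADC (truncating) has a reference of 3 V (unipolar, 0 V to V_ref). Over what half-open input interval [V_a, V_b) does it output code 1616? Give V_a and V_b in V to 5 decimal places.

[1.18359 V, 1.18433 V)

LSB = 3/2^12 = 0.732 mV.
V_a = V_low + 1616·LSB = 1.18359 V; V_b = V_low + 1617·LSB = 1.18433 V.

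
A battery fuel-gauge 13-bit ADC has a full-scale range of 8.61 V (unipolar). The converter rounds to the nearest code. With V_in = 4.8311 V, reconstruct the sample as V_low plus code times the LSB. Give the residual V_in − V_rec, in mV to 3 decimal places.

One LSB is 8.61 V / 8192 = 1.051 mV.
(4.8311 − 0)/0.00105103 = 4596.5588; round gives code 4597.
Reconstructed: 4.8315637 V.
Error = 4.8311 − 4.8315637 = -0.000463721 V = -0.464 mV.

-0.464 mV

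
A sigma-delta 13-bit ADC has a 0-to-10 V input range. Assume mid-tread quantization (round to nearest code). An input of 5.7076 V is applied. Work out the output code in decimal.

code 4676

Full-scale span = 10 V; LSB = 10/2^13 = 1.221 mV.
(V_in − V_low)/LSB = (5.7076 − 0) / 0.0012207 = 4675.666.
So the output code is 4676.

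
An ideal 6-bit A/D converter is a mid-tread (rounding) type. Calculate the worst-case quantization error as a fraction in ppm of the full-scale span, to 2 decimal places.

7812.50 ppm

Rounding → worst-case error = ½ LSB = V_FS/2^7, so 1e+06/128 = 7812.5 ppm of full scale.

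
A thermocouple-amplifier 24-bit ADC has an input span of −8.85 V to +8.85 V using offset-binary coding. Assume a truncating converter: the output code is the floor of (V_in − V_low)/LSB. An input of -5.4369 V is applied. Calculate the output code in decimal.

code 3235159

LSB = 17.7 V / 16777216 = 1.06 µV.
(-5.4369 − (−8.85)) / 1.055e-06 = 3235159.092 LSBs.
Floor → code 3235159.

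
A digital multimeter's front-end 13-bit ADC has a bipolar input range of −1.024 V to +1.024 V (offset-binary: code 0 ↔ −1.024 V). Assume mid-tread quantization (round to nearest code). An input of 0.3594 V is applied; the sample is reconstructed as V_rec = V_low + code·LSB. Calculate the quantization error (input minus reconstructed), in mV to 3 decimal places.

Step size: 2.048 V ÷ 2^13 = 250.00 µV.
(0.3594 − (−1.024))/0.00025 = 5533.6000; round gives code 5534.
Code 5534 maps back to (−1.024) + 5534×0.00025 V = 0.3595 V.
Error = 0.3594 − 0.3595 = -0.0001 V = -0.100 mV.

-0.100 mV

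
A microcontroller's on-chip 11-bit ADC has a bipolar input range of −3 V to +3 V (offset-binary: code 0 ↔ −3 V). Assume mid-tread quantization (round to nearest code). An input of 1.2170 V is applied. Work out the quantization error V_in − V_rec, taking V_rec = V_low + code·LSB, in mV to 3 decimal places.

LSB = 6/2^11 = 2.930 mV.
(1.2170 − (−3))/0.00292969 = 1439.4027; round gives code 1439.
V_rec = (−3) + 1439·0.00292969 = 1.2158203 V.
V_in − V_rec = 0.00117969 V = 1.180 mV.

1.180 mV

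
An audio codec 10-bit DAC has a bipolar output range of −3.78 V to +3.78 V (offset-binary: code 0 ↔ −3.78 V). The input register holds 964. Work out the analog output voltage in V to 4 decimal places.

LSB = 7.56 V / 2^10 = 7.383 mV.
V_out = (−3.78) + 964 × 0.00738281 V = 3.33703 V.

3.3370 V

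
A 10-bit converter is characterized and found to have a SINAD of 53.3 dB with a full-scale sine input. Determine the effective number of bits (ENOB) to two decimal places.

ENOB = (SINAD − 1.76) / 6.02 = (53.3 − 1.76)/6.02 = 8.561.

8.56 bits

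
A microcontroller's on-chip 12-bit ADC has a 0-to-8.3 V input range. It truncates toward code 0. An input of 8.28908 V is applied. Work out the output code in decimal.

With 4096 levels over 8.3 V, one step is 2.026 mV.
Input sits at 4090.611 steps above V_low.
⌊·⌋(4090.611) = 4090.

code 4090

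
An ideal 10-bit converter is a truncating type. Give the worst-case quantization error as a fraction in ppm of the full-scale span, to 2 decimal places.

976.56 ppm

Truncating → worst-case error = 1 LSB = V_FS/2^10, so 1e+06/1024 = 976.562 ppm of full scale.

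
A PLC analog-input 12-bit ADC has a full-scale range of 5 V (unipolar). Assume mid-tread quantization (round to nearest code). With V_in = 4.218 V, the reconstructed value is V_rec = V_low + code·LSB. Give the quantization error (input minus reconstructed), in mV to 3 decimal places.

0.471 mV

One LSB is 5 V / 4096 = 1.221 mV.
Scaled input = 3455.3856 LSBs, so code = 3455.
Reconstructed: 4.2175293 V.
V_in − V_rec = 0.000470703 V = 0.471 mV.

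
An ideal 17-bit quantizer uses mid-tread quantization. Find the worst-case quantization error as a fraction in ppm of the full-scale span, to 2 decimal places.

3.81 ppm

Rounding → worst-case error = ½ LSB = V_FS/2^18, so 1e+06/262144 = 3.8147 ppm of full scale.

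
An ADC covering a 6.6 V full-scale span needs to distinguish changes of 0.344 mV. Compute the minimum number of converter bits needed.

15 bits

Number of steps required ≥ 6.6 V / 0.344 mV = 19186.05.
Need 2^N ≥ 19186.05; 2^14 = 16384, 2^15 = 32768.
Minimum N = 15.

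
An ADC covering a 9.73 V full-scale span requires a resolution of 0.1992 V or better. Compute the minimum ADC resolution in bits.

6 bits

Number of steps required ≥ 9.73 V / 0.1992 V = 48.85.
Need 2^N ≥ 48.85; 2^5 = 32, 2^6 = 64.
Minimum N = 6.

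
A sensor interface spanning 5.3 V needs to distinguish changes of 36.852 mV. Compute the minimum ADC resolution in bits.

Number of steps required ≥ 5.3 V / 36.852 mV = 143.82.
Need 2^N ≥ 143.82; 2^7 = 128, 2^8 = 256.
Minimum N = 8.

8 bits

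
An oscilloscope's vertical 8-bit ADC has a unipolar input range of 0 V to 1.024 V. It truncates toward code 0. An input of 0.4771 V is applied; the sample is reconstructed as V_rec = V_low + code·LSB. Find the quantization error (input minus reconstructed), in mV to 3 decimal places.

1.100 mV

LSB = 1.024/2^8 = 4.000 mV.
Scaled input = 119.2750 LSBs, so code = 119.
Reconstructed: 0.476 V.
Difference: 0.0011 V → 1.100 mV.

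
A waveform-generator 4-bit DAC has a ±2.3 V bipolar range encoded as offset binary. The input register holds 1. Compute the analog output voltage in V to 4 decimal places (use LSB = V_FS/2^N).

LSB = 4.6 V / 2^4 = 287.500 mV.
V_out = (−2.3) + 1 × 0.2875 V = -2.0125 V.

-2.0125 V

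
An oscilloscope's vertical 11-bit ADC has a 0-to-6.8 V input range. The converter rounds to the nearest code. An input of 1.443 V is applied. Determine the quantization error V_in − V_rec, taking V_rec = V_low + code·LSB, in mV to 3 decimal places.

One LSB is 6.8 V / 2048 = 3.320 mV.
(1.443 − 0)/0.00332031 = 434.5976; round gives code 435.
V_rec = 0 + 435·0.00332031 = 1.4443359 V.
Error = 1.443 − 1.4443359 = -0.00133594 V = -1.336 mV.

-1.336 mV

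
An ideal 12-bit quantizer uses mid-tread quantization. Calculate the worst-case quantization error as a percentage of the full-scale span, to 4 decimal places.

Rounding → worst-case error = ½ LSB = V_FS/2^13, so 100/8192 = 0.012207 % of full scale.

0.0122 %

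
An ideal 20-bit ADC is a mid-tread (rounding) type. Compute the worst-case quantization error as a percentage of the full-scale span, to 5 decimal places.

Rounding → worst-case error = ½ LSB = V_FS/2^21, so 100/2097152 = 4.76837e-05 % of full scale.

0.00005 %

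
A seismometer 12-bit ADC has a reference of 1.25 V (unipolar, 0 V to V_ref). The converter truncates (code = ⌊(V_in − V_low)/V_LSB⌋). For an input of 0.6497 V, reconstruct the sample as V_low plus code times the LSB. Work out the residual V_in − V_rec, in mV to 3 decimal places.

LSB = 1.25/2^12 = 305.18 µV.
(V_in − V_low)/LSB = (0.6497 − 0)/0.000305176 = 2128.9370 → code 2128 (floor).
Code 2128 maps back to 0 + 2128×0.000305176 V = 0.64941406 V.
V_in − V_rec = 0.000285938 V = 0.286 mV.

0.286 mV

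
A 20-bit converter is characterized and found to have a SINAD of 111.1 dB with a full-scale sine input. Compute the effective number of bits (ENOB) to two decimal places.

18.16 bits

ENOB = (SINAD − 1.76) / 6.02 = (111.1 − 1.76)/6.02 = 18.163.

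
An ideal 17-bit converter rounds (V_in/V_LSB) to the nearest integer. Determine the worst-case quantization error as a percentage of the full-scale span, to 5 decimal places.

Rounding → worst-case error = ½ LSB = V_FS/2^18, so 100/262144 = 0.00038147 % of full scale.

0.00038 %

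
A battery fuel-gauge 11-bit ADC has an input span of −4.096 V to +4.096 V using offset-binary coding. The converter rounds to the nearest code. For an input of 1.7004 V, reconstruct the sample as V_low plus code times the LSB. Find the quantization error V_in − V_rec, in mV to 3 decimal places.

0.400 mV

LSB = 8.192/2^11 = 4.000 mV.
(V_in − V_low)/LSB = (1.7004 − (−4.096))/0.004 = 1449.1000 → code 1449 (round).
V_rec = (−4.096) + 1449·0.004 = 1.7 V.
Difference: 0.0004 V → 0.400 mV.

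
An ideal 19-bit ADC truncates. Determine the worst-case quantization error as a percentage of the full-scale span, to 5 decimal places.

Truncating → worst-case error = 1 LSB = V_FS/2^19, so 100/524288 = 0.000190735 % of full scale.

0.00019 %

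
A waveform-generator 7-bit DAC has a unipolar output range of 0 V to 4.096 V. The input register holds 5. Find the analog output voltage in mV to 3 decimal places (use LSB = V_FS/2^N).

LSB = 4.096 V / 2^7 = 32.000 mV.
V_out = 0 + 5 × 0.032 V = 0.16 V.
= 160.000 mV.

160.000 mV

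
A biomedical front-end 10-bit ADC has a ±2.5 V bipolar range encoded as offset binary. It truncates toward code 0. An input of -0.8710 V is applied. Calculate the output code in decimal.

code 333

With 1024 levels over 5 V, one step is 4.883 mV.
(-0.8710 − (−2.5)) / 0.00488281 = 333.619 LSBs.
Floor → code 333.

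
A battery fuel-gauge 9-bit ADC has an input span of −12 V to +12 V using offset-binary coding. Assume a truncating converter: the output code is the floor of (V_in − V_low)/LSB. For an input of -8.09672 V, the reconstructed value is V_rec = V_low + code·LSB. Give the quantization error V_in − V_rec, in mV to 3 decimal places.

LSB = 24/2^9 = 46.875 mV.
Scaled input = 83.2700 LSBs, so code = 83.
V_rec = (−12) + 83·0.046875 = -8.109375 V.
Difference: 0.012655 V → 12.655 mV.

12.655 mV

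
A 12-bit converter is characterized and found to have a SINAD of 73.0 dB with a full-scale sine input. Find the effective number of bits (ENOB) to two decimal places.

ENOB = (SINAD − 1.76) / 6.02 = (73.0 − 1.76)/6.02 = 11.834.

11.83 bits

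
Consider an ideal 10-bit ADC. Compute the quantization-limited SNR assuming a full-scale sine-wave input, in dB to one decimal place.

SNR ≈ 6.02·N + 1.76 dB = 6.02·10 + 1.76 = 61.96 dB.

62.0 dB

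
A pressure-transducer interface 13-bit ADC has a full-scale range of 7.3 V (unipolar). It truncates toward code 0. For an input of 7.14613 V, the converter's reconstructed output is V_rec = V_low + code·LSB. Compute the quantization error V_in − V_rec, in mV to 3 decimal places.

One LSB is 7.3 V / 8192 = 0.891 mV.
(V_in − V_low)/LSB = (7.14613 − 0)/0.000891113 = 8019.3284 → code 8019 (floor).
Reconstructed: 7.1458374 V.
Error = 7.14613 − 7.1458374 = 0.000292598 V = 0.293 mV.

0.293 mV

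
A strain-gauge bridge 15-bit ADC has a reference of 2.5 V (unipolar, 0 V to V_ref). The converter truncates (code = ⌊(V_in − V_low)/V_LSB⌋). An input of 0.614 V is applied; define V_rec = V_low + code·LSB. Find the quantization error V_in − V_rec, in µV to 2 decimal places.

62.62 µV

One LSB is 2.5 V / 32768 = 76.29 µV.
(V_in − V_low)/LSB = (0.614 − 0)/7.62939e-05 = 8047.8208 → code 8047 (floor).
Code 8047 maps back to 0 + 8047×7.62939e-05 V = 0.61393738 V.
Difference: 6.26221e-05 V → 62.62 µV.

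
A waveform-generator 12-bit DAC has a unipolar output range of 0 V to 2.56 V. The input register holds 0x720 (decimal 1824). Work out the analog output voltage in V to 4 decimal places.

LSB = 2.56 V / 2^12 = 0.625 mV.
Code 0x720 = 1824 decimal.
V_out = 0 + 1824 × 0.000625 V = 1.14 V.

1.1400 V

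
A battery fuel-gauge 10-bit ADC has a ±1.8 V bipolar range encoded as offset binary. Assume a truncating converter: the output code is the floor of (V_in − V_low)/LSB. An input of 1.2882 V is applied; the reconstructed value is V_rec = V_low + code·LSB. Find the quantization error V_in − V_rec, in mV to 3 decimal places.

One LSB is 3.6 V / 1024 = 3.516 mV.
Scaled input = 878.4213 LSBs, so code = 878.
Code 878 maps back to (−1.8) + 878×0.00351563 V = 1.2867187 V.
Error = 1.2882 − 1.2867187 = 0.00148125 V = 1.481 mV.

1.481 mV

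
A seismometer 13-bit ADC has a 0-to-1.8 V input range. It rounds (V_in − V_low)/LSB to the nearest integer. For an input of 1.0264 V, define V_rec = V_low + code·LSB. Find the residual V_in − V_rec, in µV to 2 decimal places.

Step size: 1.8 V ÷ 2^13 = 219.73 µV.
(V_in − V_low)/LSB = (1.0264 − 0)/0.000219727 = 4671.2604 → code 4671 (round).
Code 4671 maps back to 0 + 4671×0.000219727 V = 1.0263428 V.
Error = 1.0264 − 1.0263428 = 5.72266e-05 V = 57.23 µV.

57.23 µV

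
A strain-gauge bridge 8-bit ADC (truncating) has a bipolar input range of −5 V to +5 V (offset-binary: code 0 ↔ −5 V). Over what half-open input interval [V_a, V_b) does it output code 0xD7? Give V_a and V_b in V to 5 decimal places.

[3.39844 V, 3.43750 V)

LSB = 10/2^8 = 39.062 mV.
Code 0xD7 = 215 decimal.
V_a = V_low + 215·LSB = 3.39844 V; V_b = V_low + 216·LSB = 3.4375 V.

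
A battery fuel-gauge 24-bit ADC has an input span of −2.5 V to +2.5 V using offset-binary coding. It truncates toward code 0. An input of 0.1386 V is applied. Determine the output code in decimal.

With 16777216 levels over 5 V, one step is 0.30 µV.
(0.1386 − (−2.5)) / 2.98023e-07 = 8853672.428 LSBs.
Floor → code 8853672.

code 8853672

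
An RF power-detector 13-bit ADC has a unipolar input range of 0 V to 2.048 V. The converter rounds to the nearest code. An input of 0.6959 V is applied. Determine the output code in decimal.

code 2784

With 8192 levels over 2.048 V, one step is 250.00 µV.
(V_in − V_low)/LSB = (0.6959 − 0) / 0.00025 = 2783.600.
So the output code is 2784.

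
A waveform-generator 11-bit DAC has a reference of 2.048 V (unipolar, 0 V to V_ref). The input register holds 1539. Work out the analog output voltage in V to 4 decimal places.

1.5390 V

LSB = 2.048 V / 2^11 = 1.000 mV.
V_out = 0 + 1539 × 0.001 V = 1.539 V.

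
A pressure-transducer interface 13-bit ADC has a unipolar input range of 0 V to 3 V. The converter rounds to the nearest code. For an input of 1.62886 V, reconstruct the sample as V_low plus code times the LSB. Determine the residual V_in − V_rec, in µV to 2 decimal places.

One LSB is 3 V / 8192 = 366.21 µV.
(1.62886 − 0)/0.000366211 = 4447.8737; round gives code 4448.
Code 4448 maps back to 0 + 4448×0.000366211 V = 1.6289062 V.
Error = 1.62886 − 1.6289062 = -4.625e-05 V = -46.25 µV.

-46.25 µV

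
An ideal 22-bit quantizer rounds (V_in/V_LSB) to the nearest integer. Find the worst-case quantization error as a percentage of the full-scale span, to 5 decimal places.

Rounding → worst-case error = ½ LSB = V_FS/2^23, so 100/8388608 = 1.19209e-05 % of full scale.

0.00001 %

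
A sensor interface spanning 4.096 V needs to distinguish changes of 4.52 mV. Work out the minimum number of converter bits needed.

10 bits

Number of steps required ≥ 4.096 V / 4.52 mV = 906.19.
Need 2^N ≥ 906.19; 2^9 = 512, 2^10 = 1024.
Minimum N = 10.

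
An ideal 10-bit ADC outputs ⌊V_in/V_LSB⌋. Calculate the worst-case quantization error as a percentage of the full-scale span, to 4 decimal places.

Truncating → worst-case error = 1 LSB = V_FS/2^10, so 100/1024 = 0.0976562 % of full scale.

0.0977 %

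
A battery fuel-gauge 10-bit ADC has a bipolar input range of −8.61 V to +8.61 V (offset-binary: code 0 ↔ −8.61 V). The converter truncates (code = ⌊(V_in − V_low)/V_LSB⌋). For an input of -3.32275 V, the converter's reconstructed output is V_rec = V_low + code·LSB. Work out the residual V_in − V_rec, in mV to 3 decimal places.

6.898 mV

One LSB is 17.22 V / 1024 = 16.816 mV.
(-3.32275 − (−8.61))/0.0168164 = 314.4102; ⌊·⌋ gives code 314.
Reconstructed: -3.3296484 V.
Difference: 0.00689844 V → 6.898 mV.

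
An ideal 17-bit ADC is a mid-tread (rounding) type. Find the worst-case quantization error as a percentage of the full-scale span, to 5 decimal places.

0.00038 %

Rounding → worst-case error = ½ LSB = V_FS/2^18, so 100/262144 = 0.00038147 % of full scale.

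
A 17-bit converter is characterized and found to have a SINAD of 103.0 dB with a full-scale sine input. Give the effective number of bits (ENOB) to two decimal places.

ENOB = (SINAD − 1.76) / 6.02 = (103.0 − 1.76)/6.02 = 16.817.

16.82 bits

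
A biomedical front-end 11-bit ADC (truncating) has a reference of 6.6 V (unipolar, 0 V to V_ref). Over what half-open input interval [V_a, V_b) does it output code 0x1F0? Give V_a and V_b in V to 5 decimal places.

LSB = 6.6/2^11 = 3.223 mV.
Code 0x1F0 = 496 decimal.
V_a = V_low + 496·LSB = 1.59844 V; V_b = V_low + 497·LSB = 1.60166 V.

[1.59844 V, 1.60166 V)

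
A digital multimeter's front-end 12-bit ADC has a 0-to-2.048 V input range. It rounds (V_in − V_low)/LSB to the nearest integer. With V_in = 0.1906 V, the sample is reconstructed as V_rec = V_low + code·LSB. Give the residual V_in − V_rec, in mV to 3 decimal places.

One LSB is 2.048 V / 4096 = 0.500 mV.
Scaled input = 381.2000 LSBs, so code = 381.
Code 381 maps back to 0 + 381×0.0005 V = 0.1905 V.
Difference: 0.0001 V → 0.100 mV.

0.100 mV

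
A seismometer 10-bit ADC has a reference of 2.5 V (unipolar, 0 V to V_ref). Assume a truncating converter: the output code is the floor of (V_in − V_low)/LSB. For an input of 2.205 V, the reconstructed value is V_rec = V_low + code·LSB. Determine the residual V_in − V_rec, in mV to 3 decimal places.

Step size: 2.5 V ÷ 2^10 = 2.441 mV.
Scaled input = 903.1680 LSBs, so code = 903.
V_rec = 0 + 903·0.00244141 = 2.2045898 V.
V_in − V_rec = 0.000410156 V = 0.410 mV.

0.410 mV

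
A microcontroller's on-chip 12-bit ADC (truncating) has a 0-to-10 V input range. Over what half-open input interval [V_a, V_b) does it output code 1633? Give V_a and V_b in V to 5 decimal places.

[3.98682 V, 3.98926 V)

LSB = 10/2^12 = 2.441 mV.
V_a = V_low + 1633·LSB = 3.98682 V; V_b = V_low + 1634·LSB = 3.98926 V.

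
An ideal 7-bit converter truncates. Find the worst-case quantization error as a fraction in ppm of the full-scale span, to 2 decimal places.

Truncating → worst-case error = 1 LSB = V_FS/2^7, so 1e+06/128 = 7812.5 ppm of full scale.

7812.50 ppm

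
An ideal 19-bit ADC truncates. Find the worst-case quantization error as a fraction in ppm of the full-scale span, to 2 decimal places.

Truncating → worst-case error = 1 LSB = V_FS/2^19, so 1e+06/524288 = 1.90735 ppm of full scale.

1.91 ppm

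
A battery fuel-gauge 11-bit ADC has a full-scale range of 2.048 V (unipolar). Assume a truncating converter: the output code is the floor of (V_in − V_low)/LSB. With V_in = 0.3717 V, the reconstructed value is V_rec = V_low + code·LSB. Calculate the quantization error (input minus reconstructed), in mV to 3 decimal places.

0.700 mV

LSB = 2.048/2^11 = 1.000 mV.
(V_in − V_low)/LSB = (0.3717 − 0)/0.001 = 371.7000 → code 371 (floor).
Reconstructed: 0.371 V.
Error = 0.3717 − 0.371 = 0.0007 V = 0.700 mV.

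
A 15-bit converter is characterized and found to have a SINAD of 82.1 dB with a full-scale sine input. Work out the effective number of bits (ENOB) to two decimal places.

ENOB = (SINAD − 1.76) / 6.02 = (82.1 − 1.76)/6.02 = 13.346.

13.35 bits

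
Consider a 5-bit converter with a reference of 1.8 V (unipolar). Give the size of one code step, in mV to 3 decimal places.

Full-scale span = 1.8 V.
LSB = 1.8 / 2^5 = 1.8 / 32 = 0.05625 V = 56.250 mV.

56.250 mV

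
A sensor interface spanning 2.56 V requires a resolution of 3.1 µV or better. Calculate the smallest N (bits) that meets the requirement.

20 bits

Number of steps required ≥ 2.56 V / 3.1 µV = 825806.45.
Need 2^N ≥ 825806.45; 2^19 = 524288, 2^20 = 1048576.
Minimum N = 20.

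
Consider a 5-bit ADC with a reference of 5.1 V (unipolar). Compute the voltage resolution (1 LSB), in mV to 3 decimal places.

159.375 mV

Full-scale span = 5.1 V.
LSB = 5.1 / 2^5 = 5.1 / 32 = 0.159375 V = 159.375 mV.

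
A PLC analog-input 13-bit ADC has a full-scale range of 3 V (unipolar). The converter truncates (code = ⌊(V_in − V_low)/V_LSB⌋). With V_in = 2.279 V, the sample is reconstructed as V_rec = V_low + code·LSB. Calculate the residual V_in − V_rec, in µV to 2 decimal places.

69.34 µV

One LSB is 3 V / 8192 = 366.21 µV.
(2.279 − 0)/0.000366211 = 6223.1893; ⌊·⌋ gives code 6223.
V_rec = 0 + 6223·0.000366211 = 2.2789307 V.
V_in − V_rec = 6.93359e-05 V = 69.34 µV.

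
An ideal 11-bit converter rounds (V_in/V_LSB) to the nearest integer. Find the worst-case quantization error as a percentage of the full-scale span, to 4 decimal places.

Rounding → worst-case error = ½ LSB = V_FS/2^12, so 100/4096 = 0.0244141 % of full scale.

0.0244 %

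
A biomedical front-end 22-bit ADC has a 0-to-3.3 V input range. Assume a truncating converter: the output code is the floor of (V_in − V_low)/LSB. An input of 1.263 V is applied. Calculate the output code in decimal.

With 4194304 levels over 3.3 V, one step is 0.79 µV.
(1.263 − 0) / 7.86781e-07 = 1605274.531 LSBs.
Floor → code 1605274.

code 1605274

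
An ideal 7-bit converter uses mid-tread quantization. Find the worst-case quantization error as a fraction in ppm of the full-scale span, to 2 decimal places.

3906.25 ppm

Rounding → worst-case error = ½ LSB = V_FS/2^8, so 1e+06/256 = 3906.25 ppm of full scale.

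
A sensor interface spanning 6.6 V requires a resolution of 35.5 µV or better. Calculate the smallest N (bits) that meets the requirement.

Number of steps required ≥ 6.6 V / 35.5 µV = 185915.49.
Need 2^N ≥ 185915.49; 2^17 = 131072, 2^18 = 262144.
Minimum N = 18.

18 bits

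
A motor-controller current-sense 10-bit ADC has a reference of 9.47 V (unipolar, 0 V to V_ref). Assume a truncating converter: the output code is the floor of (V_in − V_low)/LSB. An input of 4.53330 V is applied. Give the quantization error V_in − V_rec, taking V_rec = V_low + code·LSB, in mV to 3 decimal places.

1.757 mV

One LSB is 9.47 V / 1024 = 9.248 mV.
(V_in − V_low)/LSB = (4.53330 − 0)/0.00924805 = 490.1900 → code 490 (floor).
Reconstructed: 4.531543 V.
V_in − V_rec = 0.00175703 V = 1.757 mV.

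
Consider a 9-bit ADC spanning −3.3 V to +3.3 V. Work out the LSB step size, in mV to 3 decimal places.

12.891 mV

Full-scale span = 6.6 V.
LSB = 6.6 / 2^9 = 6.6 / 512 = 0.0128906 V = 12.891 mV.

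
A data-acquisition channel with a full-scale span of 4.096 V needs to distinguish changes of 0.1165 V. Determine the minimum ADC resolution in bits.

6 bits

Number of steps required ≥ 4.096 V / 0.1165 V = 35.16.
Need 2^N ≥ 35.16; 2^5 = 32, 2^6 = 64.
Minimum N = 6.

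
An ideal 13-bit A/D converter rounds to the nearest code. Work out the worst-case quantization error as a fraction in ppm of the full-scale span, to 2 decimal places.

61.04 ppm

Rounding → worst-case error = ½ LSB = V_FS/2^14, so 1e+06/16384 = 61.0352 ppm of full scale.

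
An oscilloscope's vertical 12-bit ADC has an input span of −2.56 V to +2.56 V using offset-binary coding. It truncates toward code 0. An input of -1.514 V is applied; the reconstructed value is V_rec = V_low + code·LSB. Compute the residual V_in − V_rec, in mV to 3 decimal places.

One LSB is 5.12 V / 4096 = 1.250 mV.
(-1.514 − (−2.56))/0.00125 = 836.8000; ⌊·⌋ gives code 836.
V_rec = (−2.56) + 836·0.00125 = -1.515 V.
Error = -1.514 − (−1.515) = 0.001 V = 1.000 mV.

1.000 mV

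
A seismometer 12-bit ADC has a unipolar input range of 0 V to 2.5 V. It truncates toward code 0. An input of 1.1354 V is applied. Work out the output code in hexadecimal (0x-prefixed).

code 0x744 (decimal 1860)

With 4096 levels over 2.5 V, one step is 0.610 mV.
(1.1354 − 0) / 0.000610352 = 1860.239 LSBs.
⌊·⌋(1860.239) = 1860.
In hexadecimal (0x-prefixed): 0x744.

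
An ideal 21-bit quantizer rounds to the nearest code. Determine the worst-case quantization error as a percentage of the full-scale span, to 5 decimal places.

Rounding → worst-case error = ½ LSB = V_FS/2^22, so 100/4194304 = 2.38419e-05 % of full scale.

0.00002 %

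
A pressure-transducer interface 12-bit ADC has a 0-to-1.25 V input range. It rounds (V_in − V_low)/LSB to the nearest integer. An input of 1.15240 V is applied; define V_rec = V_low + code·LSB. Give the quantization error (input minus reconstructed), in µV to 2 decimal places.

56.25 µV

Step size: 1.25 V ÷ 2^12 = 305.18 µV.
(V_in − V_low)/LSB = (1.15240 − 0)/0.000305176 = 3776.1843 → code 3776 (round).
Reconstructed: 1.1523438 V.
V_in − V_rec = 5.625e-05 V = 56.25 µV.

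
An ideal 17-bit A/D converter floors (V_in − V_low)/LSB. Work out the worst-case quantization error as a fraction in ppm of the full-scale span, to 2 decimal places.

Truncating → worst-case error = 1 LSB = V_FS/2^17, so 1e+06/131072 = 7.62939 ppm of full scale.

7.63 ppm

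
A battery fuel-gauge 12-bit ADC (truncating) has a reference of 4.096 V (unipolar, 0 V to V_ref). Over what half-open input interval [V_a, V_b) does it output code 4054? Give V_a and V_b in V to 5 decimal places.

LSB = 4.096/2^12 = 1.000 mV.
V_a = V_low + 4054·LSB = 4.054 V; V_b = V_low + 4055·LSB = 4.055 V.

[4.05400 V, 4.05500 V)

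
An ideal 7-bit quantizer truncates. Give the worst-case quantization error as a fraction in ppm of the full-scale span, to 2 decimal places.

7812.50 ppm

Truncating → worst-case error = 1 LSB = V_FS/2^7, so 1e+06/128 = 7812.5 ppm of full scale.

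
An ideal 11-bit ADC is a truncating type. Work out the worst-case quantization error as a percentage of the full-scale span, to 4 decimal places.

Truncating → worst-case error = 1 LSB = V_FS/2^11, so 100/2048 = 0.0488281 % of full scale.

0.0488 %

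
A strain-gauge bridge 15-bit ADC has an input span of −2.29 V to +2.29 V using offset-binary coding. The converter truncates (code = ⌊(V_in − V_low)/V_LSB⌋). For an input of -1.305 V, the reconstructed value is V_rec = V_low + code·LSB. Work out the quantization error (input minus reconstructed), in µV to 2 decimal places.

One LSB is 4.58 V / 32768 = 139.77 µV.
(V_in − V_low)/LSB = (-1.305 − (−2.29))/0.000139771 = 7047.2664 → code 7047 (floor).
V_rec = (−2.29) + 7047·0.000139771 = -1.3050372 V.
V_in − V_rec = 3.72314e-05 V = 37.23 µV.

37.23 µV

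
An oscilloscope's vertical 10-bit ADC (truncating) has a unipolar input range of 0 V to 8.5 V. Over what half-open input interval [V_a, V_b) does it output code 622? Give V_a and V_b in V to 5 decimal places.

[5.16309 V, 5.17139 V)

LSB = 8.5/2^10 = 8.301 mV.
V_a = V_low + 622·LSB = 5.16309 V; V_b = V_low + 623·LSB = 5.17139 V.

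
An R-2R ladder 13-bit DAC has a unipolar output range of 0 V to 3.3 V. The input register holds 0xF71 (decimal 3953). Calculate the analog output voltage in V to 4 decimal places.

1.5924 V

LSB = 3.3 V / 2^13 = 402.83 µV.
Code 0xF71 = 3953 decimal.
V_out = 0 + 3953 × 0.000402832 V = 1.5924 V.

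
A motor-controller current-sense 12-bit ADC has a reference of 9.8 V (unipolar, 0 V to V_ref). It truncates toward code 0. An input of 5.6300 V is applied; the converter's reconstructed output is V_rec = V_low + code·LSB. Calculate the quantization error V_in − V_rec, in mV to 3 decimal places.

One LSB is 9.8 V / 4096 = 2.393 mV.
Scaled input = 2353.1102 LSBs, so code = 2353.
V_rec = 0 + 2353·0.00239258 = 5.6297363 V.
Error = 5.6300 − 5.6297363 = 0.000263672 V = 0.264 mV.

0.264 mV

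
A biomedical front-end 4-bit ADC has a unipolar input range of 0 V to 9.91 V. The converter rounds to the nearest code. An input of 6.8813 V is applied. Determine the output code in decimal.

Full-scale span = 9.91 V; LSB = 9.91/2^4 = 0.6194 V.
Input sits at 11.110 steps above V_low.
round(11.110) = 11.

code 11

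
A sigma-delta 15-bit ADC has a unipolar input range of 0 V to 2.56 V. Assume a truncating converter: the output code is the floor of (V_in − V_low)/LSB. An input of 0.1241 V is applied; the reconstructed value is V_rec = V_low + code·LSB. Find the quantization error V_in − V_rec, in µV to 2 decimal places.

37.50 µV

Step size: 2.56 V ÷ 2^15 = 78.12 µV.
Scaled input = 1588.4800 LSBs, so code = 1588.
Code 1588 maps back to 0 + 1588×7.8125e-05 V = 0.1240625 V.
Difference: 3.75e-05 V → 37.50 µV.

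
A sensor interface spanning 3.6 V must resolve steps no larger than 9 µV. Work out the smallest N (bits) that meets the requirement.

Number of steps required ≥ 3.6 V / 9 µV = 400000.00.
Need 2^N ≥ 400000.00; 2^18 = 262144, 2^19 = 524288.
Minimum N = 19.

19 bits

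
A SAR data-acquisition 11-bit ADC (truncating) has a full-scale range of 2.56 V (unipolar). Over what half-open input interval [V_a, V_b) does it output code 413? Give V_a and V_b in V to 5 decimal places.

[0.51625 V, 0.51750 V)

LSB = 2.56/2^11 = 1.250 mV.
V_a = V_low + 413·LSB = 0.51625 V; V_b = V_low + 414·LSB = 0.5175 V.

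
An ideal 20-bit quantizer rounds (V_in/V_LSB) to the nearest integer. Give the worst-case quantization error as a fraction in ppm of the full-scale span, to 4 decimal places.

Rounding → worst-case error = ½ LSB = V_FS/2^21, so 1e+06/2097152 = 0.476837 ppm of full scale.

0.4768 ppm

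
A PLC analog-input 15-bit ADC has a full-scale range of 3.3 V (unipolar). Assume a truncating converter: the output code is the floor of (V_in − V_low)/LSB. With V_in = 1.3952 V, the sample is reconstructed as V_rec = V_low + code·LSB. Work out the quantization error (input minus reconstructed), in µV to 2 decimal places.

Step size: 3.3 V ÷ 2^15 = 100.71 µV.
(V_in − V_low)/LSB = (1.3952 − 0)/0.000100708 = 13853.9132 → code 13853 (floor).
Code 13853 maps back to 0 + 13853×0.000100708 V = 1.395108 V.
V_in − V_rec = 9.19678e-05 V = 91.97 µV.

91.97 µV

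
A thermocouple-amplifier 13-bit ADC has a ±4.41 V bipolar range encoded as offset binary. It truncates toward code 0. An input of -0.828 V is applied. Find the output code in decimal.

With 8192 levels over 8.82 V, one step is 1.077 mV.
(-0.828 − (−4.41)) / 0.00107666 = 3326.955 LSBs.
Floor → code 3326.

code 3326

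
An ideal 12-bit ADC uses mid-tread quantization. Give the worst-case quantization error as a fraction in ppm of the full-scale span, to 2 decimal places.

122.07 ppm

Rounding → worst-case error = ½ LSB = V_FS/2^13, so 1e+06/8192 = 122.07 ppm of full scale.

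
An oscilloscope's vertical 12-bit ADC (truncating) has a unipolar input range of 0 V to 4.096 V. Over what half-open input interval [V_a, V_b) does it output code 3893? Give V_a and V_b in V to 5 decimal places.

LSB = 4.096/2^12 = 1.000 mV.
V_a = V_low + 3893·LSB = 3.893 V; V_b = V_low + 3894·LSB = 3.894 V.

[3.89300 V, 3.89400 V)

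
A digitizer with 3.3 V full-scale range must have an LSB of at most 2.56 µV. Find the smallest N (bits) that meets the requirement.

21 bits

Number of steps required ≥ 3.3 V / 2.56 µV = 1289062.50.
Need 2^N ≥ 1289062.50; 2^20 = 1048576, 2^21 = 2097152.
Minimum N = 21.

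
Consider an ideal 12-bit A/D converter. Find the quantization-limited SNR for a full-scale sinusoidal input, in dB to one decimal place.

SNR ≈ 6.02·N + 1.76 dB = 6.02·12 + 1.76 = 74.00 dB.

74.0 dB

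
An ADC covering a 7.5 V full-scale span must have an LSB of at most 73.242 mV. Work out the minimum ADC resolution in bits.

7 bits

Number of steps required ≥ 7.5 V / 73.242 mV = 102.40.
Need 2^N ≥ 102.40; 2^6 = 64, 2^7 = 128.
Minimum N = 7.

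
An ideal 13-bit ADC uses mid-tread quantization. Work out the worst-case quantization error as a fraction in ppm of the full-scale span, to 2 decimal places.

Rounding → worst-case error = ½ LSB = V_FS/2^14, so 1e+06/16384 = 61.0352 ppm of full scale.

61.04 ppm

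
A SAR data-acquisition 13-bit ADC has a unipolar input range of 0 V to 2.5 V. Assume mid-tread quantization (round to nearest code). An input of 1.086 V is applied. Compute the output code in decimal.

With 8192 levels over 2.5 V, one step is 305.18 µV.
(V_in − V_low)/LSB = (1.086 − 0) / 0.000305176 = 3558.605.
Round → code 3559.

code 3559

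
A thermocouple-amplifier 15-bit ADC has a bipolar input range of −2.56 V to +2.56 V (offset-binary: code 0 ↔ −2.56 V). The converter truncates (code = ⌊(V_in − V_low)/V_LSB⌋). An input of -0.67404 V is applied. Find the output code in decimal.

code 12070

With 32768 levels over 5.12 V, one step is 156.25 µV.
(-0.67404 − (−2.56)) / 0.00015625 = 12070.144 LSBs.
⌊·⌋(12070.144) = 12070.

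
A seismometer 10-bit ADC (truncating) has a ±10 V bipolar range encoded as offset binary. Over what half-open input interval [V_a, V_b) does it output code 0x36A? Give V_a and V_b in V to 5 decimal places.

[7.07031 V, 7.08984 V)

LSB = 20/2^10 = 19.531 mV.
Code 0x36A = 874 decimal.
V_a = V_low + 874·LSB = 7.07031 V; V_b = V_low + 875·LSB = 7.08984 V.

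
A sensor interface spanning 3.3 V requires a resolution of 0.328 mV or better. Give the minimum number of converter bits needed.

Number of steps required ≥ 3.3 V / 0.328 mV = 10060.98.
Need 2^N ≥ 10060.98; 2^13 = 8192, 2^14 = 16384.
Minimum N = 14.

14 bits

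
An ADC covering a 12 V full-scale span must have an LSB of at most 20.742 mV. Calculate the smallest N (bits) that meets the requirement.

10 bits

Number of steps required ≥ 12 V / 20.742 mV = 578.54.
Need 2^N ≥ 578.54; 2^9 = 512, 2^10 = 1024.
Minimum N = 10.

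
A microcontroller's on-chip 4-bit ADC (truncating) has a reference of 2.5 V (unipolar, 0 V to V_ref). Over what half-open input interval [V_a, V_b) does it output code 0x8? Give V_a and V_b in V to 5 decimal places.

LSB = 2.5/2^4 = 156.250 mV.
Code 0x8 = 8 decimal.
V_a = V_low + 8·LSB = 1.25 V; V_b = V_low + 9·LSB = 1.40625 V.

[1.25000 V, 1.40625 V)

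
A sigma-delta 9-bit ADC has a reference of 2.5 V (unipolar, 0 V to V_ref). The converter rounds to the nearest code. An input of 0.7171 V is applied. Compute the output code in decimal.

code 147

LSB = 2.5 V / 512 = 4.883 mV.
Input sits at 146.862 steps above V_low.
So the output code is 147.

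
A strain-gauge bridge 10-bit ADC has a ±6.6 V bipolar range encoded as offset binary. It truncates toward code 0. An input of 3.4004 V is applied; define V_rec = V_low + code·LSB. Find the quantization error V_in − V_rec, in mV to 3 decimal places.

LSB = 13.2/2^10 = 12.891 mV.
Scaled input = 775.7886 LSBs, so code = 775.
Code 775 maps back to (−6.6) + 775×0.0128906 V = 3.3902344 V.
Error = 3.4004 − 3.3902344 = 0.0101656 V = 10.166 mV.

10.166 mV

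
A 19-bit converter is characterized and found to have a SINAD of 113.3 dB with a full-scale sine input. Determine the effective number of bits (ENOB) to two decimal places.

ENOB = (SINAD − 1.76) / 6.02 = (113.3 − 1.76)/6.02 = 18.528.

18.53 bits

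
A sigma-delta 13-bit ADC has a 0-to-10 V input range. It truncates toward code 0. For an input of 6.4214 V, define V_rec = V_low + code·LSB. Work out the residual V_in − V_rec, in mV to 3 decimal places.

LSB = 10/2^13 = 1.221 mV.
(6.4214 − 0)/0.0012207 = 5260.4109; ⌊·⌋ gives code 5260.
Code 5260 maps back to 0 + 5260×0.0012207 V = 6.4208984 V.
Difference: 0.000501562 V → 0.502 mV.

0.502 mV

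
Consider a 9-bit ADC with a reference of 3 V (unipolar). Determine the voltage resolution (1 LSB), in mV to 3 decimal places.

5.859 mV

Full-scale span = 3 V.
LSB = 3 / 2^9 = 3 / 512 = 0.00585938 V = 5.859 mV.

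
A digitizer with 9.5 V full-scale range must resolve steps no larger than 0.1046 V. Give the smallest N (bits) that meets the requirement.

7 bits

Number of steps required ≥ 9.5 V / 0.1046 V = 90.82.
Need 2^N ≥ 90.82; 2^6 = 64, 2^7 = 128.
Minimum N = 7.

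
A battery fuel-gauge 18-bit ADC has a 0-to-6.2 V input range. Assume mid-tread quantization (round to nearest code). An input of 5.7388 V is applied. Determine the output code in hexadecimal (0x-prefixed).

With 262144 levels over 6.2 V, one step is 23.65 µV.
(5.7388 − 0) / 2.36511e-05 = 242643.869 LSBs.
round(242643.869) = 242644.
In hexadecimal (0x-prefixed): 0x3B3D4.

code 0x3B3D4 (decimal 242644)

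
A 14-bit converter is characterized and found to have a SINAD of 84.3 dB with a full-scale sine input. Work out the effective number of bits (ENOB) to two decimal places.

ENOB = (SINAD − 1.76) / 6.02 = (84.3 − 1.76)/6.02 = 13.711.

13.71 bits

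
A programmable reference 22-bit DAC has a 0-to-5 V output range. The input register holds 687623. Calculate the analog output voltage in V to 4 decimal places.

LSB = 5 V / 2^22 = 1.19 µV.
V_out = 0 + 687623 × 1.19209e-06 V = 0.81971 V.

0.8197 V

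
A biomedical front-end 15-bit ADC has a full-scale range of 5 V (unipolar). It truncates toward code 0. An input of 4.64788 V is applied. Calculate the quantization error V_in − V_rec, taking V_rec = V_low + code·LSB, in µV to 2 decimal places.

52.85 µV

Step size: 5 V ÷ 2^15 = 152.59 µV.
Scaled input = 30460.3464 LSBs, so code = 30460.
Reconstructed: 4.6478271 V.
Difference: 5.28516e-05 V → 52.85 µV.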